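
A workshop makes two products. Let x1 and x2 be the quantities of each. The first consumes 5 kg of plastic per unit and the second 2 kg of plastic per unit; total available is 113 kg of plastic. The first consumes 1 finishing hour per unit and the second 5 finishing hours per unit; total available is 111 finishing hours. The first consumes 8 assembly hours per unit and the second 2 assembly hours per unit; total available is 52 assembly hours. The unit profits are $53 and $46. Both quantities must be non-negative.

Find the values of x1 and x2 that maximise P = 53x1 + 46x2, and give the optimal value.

x1 = 1, x2 = 22, maximum P = 1065

Vertices and P = 53x1 + 46x2:
  (0, 0) → P = 0
  (0, 111/5) → P = 5106/5
  (13/2, 0) → P = 689/2
  (1, 22) → P = 1065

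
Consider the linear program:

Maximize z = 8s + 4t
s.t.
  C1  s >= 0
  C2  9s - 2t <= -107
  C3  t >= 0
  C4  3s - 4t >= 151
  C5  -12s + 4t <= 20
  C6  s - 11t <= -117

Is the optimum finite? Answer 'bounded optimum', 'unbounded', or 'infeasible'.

infeasible

The boundaries 3s - 4t = 151 and s - 11t = -117 meet at (2129/29, 502/29), but that point violates 9s - 2t ≤ -107. Every candidate vertex is excluded by some other constraint, so the feasible region is empty.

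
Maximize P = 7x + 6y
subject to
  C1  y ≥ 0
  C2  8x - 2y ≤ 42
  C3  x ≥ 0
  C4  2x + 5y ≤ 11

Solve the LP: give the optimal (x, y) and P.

Corner points and P = 7x + 6y:
  (21/4, 0) → P = 147/4
  (0, 0) → P = 0
  (58/11, 1/11) → P = 412/11
  (0, 11/5) → P = 66/5

The optimum lies where 8x - 2y = 42 and 2x + 5y = 11.
Solving simultaneously gives x = 58/11, y = 1/11.

x = 58/11, y = 1/11, maximum P = 412/11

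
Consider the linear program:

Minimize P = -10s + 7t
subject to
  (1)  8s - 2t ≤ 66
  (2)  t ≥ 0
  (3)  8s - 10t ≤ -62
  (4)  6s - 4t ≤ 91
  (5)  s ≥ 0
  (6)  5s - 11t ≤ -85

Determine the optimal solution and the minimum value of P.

s = 49/4, t = 16, minimum P = -21/2

Extreme points and P = -10s + 7t:
  (49/4, 16) → P = -21/2
  (84/19, 185/19) → P = 455/19
  (0, 85/11) → P = 595/11
The feasible region is unbounded (it extends along (0, 1), (1, 4)), but P strictly increases along every unbounded feasible direction, so there is no improving ray and the minimum is attained at a vertex.

At the optimal vertex, 8s - 2t = 66 and 8s - 10t = -62.
Solving simultaneously gives s = 49/4, t = 16.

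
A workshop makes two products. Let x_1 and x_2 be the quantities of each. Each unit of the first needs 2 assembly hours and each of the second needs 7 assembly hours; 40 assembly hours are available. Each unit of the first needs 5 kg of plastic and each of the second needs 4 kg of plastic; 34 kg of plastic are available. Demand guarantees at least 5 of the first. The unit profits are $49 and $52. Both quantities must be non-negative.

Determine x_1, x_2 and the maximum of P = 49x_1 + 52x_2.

x_1 = 5, x_2 = 9/4, maximum P = 362

Vertices and P = 49x_1 + 52x_2:
  (34/5, 0) → P = 1666/5
  (5, 0) → P = 245
  (5, 9/4) → P = 362

The optimum lies where 5x_1 + 4x_2 = 34 and x_1 = 5.
Solving simultaneously gives x_1 = 5, x_2 = 9/4.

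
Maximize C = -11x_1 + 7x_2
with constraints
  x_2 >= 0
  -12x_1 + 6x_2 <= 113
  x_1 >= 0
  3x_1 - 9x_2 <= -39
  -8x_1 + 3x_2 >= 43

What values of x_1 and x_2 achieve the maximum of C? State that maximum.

Vertices and C = -11x_1 + 7x_2:
  (0, 113/6) → C = 791/6
  (27/4, 97/3) → C = 1825/12
  (0, 43/3) → C = 301/3

x_1 = 27/4, x_2 = 97/3, maximum C = 1825/12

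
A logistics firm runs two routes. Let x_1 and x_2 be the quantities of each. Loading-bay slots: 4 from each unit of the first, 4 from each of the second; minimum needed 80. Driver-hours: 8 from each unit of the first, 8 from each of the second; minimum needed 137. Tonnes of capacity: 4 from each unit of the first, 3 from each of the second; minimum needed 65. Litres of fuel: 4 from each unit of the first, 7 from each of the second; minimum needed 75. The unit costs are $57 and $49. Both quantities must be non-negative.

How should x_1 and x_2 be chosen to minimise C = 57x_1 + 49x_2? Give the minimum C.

Corner points and C = 57x_1 + 49x_2:
  (0, 65/3) → C = 3185/3
  (20, 0) → C = 1140
  (5, 15) → C = 1020
The feasible region is unbounded (it extends along (0, 1), (1, 0)), but C strictly increases along every unbounded feasible direction, so there is no improving ray and the minimum is attained at a vertex.

The optimum lies where 4x_1 + 4x_2 = 80 and 4x_1 + 3x_2 = 65.
Solving simultaneously gives x_1 = 5, x_2 = 15.

x_1 = 5, x_2 = 15, minimum C = 1020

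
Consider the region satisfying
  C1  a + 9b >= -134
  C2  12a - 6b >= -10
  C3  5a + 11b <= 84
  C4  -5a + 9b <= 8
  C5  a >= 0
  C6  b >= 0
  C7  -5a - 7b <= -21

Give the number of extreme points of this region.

The feasible vertices (each the meet of two boundaries and inside every other half-plane) are:
  (167/25, 23/5)
  (84/5, 0)
  (133/80, 29/16)
  (21/5, 0)

4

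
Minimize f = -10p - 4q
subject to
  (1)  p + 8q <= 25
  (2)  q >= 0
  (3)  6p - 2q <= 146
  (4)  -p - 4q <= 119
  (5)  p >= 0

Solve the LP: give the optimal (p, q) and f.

Corner points and f = -10p - 4q:
  (609/25, 2/25) → f = -6098/25
  (0, 25/8) → f = -25/2
  (73/3, 0) → f = -730/3
  (0, 0) → f = 0

At the optimal vertex, p + 8q = 25 and 6p - 2q = 146.
Solving simultaneously gives p = 609/25, q = 2/25.

p = 609/25, q = 2/25, minimum f = -6098/25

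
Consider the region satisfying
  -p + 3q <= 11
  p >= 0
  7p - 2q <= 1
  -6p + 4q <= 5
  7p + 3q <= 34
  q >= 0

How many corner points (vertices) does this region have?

Pairwise boundary intersections that survive every other constraint:
  (0, 5/4)
  (0, 0)
  (7/8, 41/16)
  (1/7, 0)

4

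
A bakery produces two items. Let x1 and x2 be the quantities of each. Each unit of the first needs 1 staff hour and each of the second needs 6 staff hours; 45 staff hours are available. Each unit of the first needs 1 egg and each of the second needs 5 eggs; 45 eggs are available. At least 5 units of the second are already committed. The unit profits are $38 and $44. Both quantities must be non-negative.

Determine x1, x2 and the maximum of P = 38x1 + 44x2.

Corner points and P = 38x1 + 44x2:
  (0, 15/2) → P = 330
  (0, 5) → P = 220
  (15, 5) → P = 790

x1 = 15, x2 = 5, maximum P = 790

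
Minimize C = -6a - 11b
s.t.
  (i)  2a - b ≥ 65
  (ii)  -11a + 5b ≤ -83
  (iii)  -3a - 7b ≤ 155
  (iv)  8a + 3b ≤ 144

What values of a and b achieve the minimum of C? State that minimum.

a = 339/14, b = -116/7, minimum C = 37

Feasible corners and C = -6a - 11b:
  (300/17, -505/17) → C = 3755/17
  (339/14, -116/7) → C = 37
  (1473/47, -1672/47) → C = 9554/47

At the optimal vertex, 2a - b = 65 and 8a + 3b = 144.
Solving simultaneously gives a = 339/14, b = -116/7.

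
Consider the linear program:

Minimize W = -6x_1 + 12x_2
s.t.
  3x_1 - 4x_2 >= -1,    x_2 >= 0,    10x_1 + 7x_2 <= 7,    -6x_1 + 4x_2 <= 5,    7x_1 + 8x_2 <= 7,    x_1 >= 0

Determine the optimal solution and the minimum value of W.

x_1 = 7/10, x_2 = 0, minimum W = -21/5

Corner points and W = -6x_1 + 12x_2:
  (21/61, 31/61) → W = 246/61
  (0, 1/4) → W = 3
  (7/10, 0) → W = -21/5
  (0, 0) → W = 0

At the optimal vertex, x_2 = 0 and 10x_1 + 7x_2 = 7.
Solving simultaneously gives x_1 = 7/10, x_2 = 0.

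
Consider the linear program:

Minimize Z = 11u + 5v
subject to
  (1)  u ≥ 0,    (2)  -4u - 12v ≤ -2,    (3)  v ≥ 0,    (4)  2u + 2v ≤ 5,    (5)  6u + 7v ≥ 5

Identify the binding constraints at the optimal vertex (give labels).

Vertices and Z = 11u + 5v:
  (0, 5/2) → Z = 25/2
  (0, 5/7) → Z = 25/7
  (5/2, 0) → Z = 55/2
  (5/6, 0) → Z = 55/6

The minimum is at (0, 5/7). Substituting into each constraint, equality holds for (1) and (5); the remaining constraints have slack.

(1) and (5)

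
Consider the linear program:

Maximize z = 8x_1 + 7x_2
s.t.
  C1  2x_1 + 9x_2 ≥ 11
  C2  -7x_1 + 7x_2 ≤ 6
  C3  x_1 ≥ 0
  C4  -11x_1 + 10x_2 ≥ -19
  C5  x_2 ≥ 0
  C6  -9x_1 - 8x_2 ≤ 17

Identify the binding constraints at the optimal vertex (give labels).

Corner points and z = 8x_1 + 7x_2:
  (23/77, 89/77) → z = 807/77
  (281/119, 83/119) → z = 2829/119
  (193/7, 199/7) → z = 2937/7

The maximum is at (193/7, 199/7). Substituting into each constraint, equality holds for C2 and C4; the remaining constraints have slack.

C2 and C4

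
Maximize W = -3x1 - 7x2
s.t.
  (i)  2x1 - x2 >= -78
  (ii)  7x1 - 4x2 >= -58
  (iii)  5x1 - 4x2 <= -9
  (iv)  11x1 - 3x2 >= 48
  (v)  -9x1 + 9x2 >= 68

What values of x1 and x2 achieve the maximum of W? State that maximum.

Feasible corners and W = -3x1 - 7x2:
  (366/23, 974/23) → W = -7916/23
  (191/9, 259/9) → W = -2386/9
  (53/6, 295/18) → W = -1271/9
The feasible region is unbounded (it extends along (4, 5), (4, 7)), but W strictly decreases along every unbounded feasible direction, so there is no improving ray and the maximum is attained at a vertex.

x1 = 53/6, x2 = 295/18, maximum W = -1271/9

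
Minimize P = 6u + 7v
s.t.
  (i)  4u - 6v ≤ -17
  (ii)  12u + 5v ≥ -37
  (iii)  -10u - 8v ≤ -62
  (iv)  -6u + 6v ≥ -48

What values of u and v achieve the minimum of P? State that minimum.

u = 59/23, v = 209/46, minimum P = 2171/46

Corner points and P = 6u + 7v:
  (59/23, 209/46) → P = 2171/46
  (65/2, 49/2) → P = 733/2
  (-303/23, 557/23) → P = 2081/23
The feasible region is unbounded (it extends along (-5, 12), (1, 1)), but P strictly increases along every unbounded feasible direction, so there is no improving ray and the minimum is attained at a vertex.

The binding constraints are 4u - 6v = -17 and -10u - 8v = -62.
Solving simultaneously gives u = 59/23, v = 209/46.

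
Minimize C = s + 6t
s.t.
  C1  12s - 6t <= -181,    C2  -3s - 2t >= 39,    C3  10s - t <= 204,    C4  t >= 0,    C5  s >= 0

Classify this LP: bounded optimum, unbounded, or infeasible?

The boundaries 12s - 6t = -181 and -3s - 2t = 39 meet at (-298/21, 25/14), but that point violates s ≥ 0. Every candidate vertex is excluded by some other constraint, so the feasible region is empty.

infeasible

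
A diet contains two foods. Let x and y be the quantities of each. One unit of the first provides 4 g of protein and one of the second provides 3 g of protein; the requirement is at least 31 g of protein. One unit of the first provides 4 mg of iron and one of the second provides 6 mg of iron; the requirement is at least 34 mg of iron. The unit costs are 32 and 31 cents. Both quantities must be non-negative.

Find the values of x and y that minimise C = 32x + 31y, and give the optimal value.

Corner points and C = 32x + 31y:
  (0, 31/3) → C = 961/3
  (17/2, 0) → C = 272
  (7, 1) → C = 255
The feasible region is unbounded (it extends along (0, 1), (1, 0)), but C strictly increases along every unbounded feasible direction, so there is no improving ray and the minimum is attained at a vertex.

The optimum lies where 4x + 3y = 31 and 4x + 6y = 34.
Solving simultaneously gives x = 7, y = 1.

x = 7, y = 1, minimum C = 255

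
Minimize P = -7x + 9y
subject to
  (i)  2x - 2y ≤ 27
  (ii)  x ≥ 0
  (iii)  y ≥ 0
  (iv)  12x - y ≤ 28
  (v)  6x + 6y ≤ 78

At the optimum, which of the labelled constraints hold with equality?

(iii) and (iv)

Extreme points and P = -7x + 9y:
  (0, 0) → P = 0
  (0, 13) → P = 117
  (7/3, 0) → P = -49/3
  (41/13, 128/13) → P = 865/13

The minimum is at (7/3, 0). Substituting into each constraint, equality holds for (iii) and (iv); the remaining constraints have slack.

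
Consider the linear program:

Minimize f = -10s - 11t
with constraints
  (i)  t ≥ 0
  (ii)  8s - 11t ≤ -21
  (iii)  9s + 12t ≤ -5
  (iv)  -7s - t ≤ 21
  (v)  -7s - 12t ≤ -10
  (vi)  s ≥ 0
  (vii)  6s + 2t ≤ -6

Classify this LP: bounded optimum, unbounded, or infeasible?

infeasible

The boundaries s = 0 and 6s + 2t = -6 meet at (0, -3), but that point violates t ≥ 0. Every candidate vertex is excluded by some other constraint, so the feasible region is empty.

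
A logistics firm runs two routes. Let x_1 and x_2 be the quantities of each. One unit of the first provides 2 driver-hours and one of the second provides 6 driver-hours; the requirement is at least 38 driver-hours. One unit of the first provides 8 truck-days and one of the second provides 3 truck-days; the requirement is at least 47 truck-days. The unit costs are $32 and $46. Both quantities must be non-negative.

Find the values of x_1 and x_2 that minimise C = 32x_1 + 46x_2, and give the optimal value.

x_1 = 4, x_2 = 5, minimum C = 358

Extreme points and C = 32x_1 + 46x_2:
  (0, 47/3) → C = 2162/3
  (19, 0) → C = 608
  (4, 5) → C = 358
The feasible region is unbounded (it extends along (0, 1), (1, 0)), but C strictly increases along every unbounded feasible direction, so there is no improving ray and the minimum is attained at a vertex.

The optimum lies where 2x_1 + 6x_2 = 38 and 8x_1 + 3x_2 = 47.
Solving simultaneously gives x_1 = 4, x_2 = 5.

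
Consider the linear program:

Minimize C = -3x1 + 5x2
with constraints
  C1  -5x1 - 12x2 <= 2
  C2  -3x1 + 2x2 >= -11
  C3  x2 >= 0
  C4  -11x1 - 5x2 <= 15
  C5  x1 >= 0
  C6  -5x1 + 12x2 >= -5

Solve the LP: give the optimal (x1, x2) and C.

x1 = 61/13, x2 = 20/13, minimum C = -83/13

Corner points and C = -3x1 + 5x2:
  (61/13, 20/13) → C = -83/13
  (0, 0) → C = 0
  (1, 0) → C = -3
The feasible region is unbounded (it extends along (0, 1), (2, 3)), but C strictly increases along every unbounded feasible direction, so there is no improving ray and the minimum is attained at a vertex.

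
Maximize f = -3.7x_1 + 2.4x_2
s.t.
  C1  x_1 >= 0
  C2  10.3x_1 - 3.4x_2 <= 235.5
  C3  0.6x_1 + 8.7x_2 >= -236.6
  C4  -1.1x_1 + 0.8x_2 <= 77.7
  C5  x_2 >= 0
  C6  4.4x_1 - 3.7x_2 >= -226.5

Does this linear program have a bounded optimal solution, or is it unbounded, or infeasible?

Vertices and f = -3.7x_1 + 2.4x_2:
  (0, 0) → f = 0
  (0, 2265/37) → f = 5436/37
  (2355/103, 0) → f = -17427/206
  (32829/463, 67383/463) → f = 402519/4630
The feasible region has finitely many vertices and no improving ray; the maximum is 5436/37 at (0, 2265/37).

bounded optimum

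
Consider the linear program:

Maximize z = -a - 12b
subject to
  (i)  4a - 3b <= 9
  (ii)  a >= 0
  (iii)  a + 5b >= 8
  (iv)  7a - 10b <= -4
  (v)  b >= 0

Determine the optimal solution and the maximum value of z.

a = 4/3, b = 4/3, maximum z = -52/3

Corner points and z = -a - 12b:
  (102/19, 79/19) → z = -1050/19
  (0, 8/5) → z = -96/5
  (4/3, 4/3) → z = -52/3
The feasible region is unbounded (it extends along (0, 1), (3, 4)), but z strictly decreases along every unbounded feasible direction, so there is no improving ray and the maximum is attained at a vertex.

At the optimal vertex, a + 5b = 8 and 7a - 10b = -4.
Solving simultaneously gives a = 4/3, b = 4/3.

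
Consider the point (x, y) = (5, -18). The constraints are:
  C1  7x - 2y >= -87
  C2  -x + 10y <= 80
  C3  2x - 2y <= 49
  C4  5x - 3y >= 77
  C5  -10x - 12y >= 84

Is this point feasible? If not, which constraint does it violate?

C1: 71 ≥ -87 ✓
C2: -185 ≤ 80 ✓
C3: 46 ≤ 49 ✓
C4: 79 ≥ 77 ✓
C5: 166 ≥ 84 ✓

feasible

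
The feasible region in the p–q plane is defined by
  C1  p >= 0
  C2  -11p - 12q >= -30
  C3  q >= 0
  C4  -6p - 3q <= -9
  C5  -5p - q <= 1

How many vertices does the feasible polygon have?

3

Of the 10 pairwise boundary intersections, those satisfying every inequality are:
  (30/11, 0)
  (6/13, 27/13)
  (3/2, 0)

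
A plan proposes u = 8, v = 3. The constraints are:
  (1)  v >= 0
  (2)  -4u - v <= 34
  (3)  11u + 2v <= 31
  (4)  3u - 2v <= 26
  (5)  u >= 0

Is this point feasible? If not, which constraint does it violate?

Constraint (3): 11u + 2v = 94, which is not ≤ 31. All other constraints are satisfied.

not feasible — violates (3)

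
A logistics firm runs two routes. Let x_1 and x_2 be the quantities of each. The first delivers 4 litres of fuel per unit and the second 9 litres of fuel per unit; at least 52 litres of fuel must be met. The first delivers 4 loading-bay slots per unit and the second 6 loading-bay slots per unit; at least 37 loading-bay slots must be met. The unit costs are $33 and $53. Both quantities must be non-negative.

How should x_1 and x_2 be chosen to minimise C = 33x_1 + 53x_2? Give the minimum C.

x_1 = 7/4, x_2 = 5, minimum C = 1291/4

Feasible corners and C = 33x_1 + 53x_2:
  (0, 37/6) → C = 1961/6
  (13, 0) → C = 429
  (7/4, 5) → C = 1291/4
The feasible region is unbounded (it extends along (0, 1), (1, 0)), but C strictly increases along every unbounded feasible direction, so there is no improving ray and the minimum is attained at a vertex.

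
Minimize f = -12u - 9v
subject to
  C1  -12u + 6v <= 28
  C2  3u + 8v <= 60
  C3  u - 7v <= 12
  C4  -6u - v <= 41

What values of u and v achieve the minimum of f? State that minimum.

Vertices and f = -12u - 9v:
  (68/57, 134/19) → f = -1478/19
  (-134/39, -86/39) → f = 794/13
  (516/29, 24/29) → f = -6408/29

The binding constraints are 3u + 8v = 60 and u - 7v = 12.
Solving simultaneously gives u = 516/29, v = 24/29.

u = 516/29, v = 24/29, minimum f = -6408/29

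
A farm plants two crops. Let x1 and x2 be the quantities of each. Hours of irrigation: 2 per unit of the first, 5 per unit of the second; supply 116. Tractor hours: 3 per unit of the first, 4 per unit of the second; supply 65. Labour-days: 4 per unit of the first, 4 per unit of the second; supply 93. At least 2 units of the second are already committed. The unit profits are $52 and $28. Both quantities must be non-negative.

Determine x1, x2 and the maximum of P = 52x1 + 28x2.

x1 = 19, x2 = 2, maximum P = 1044

Extreme points and P = 52x1 + 28x2:
  (0, 65/4) → P = 455
  (0, 2) → P = 56
  (19, 2) → P = 1044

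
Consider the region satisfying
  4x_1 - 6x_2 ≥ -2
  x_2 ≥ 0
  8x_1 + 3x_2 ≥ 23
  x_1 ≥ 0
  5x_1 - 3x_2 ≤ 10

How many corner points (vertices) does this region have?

Intersecting each pair of boundary lines and keeping only the points that satisfy every inequality leaves:
  (11/5, 9/5)
  (11/3, 25/9)
  (33/13, 35/39)

3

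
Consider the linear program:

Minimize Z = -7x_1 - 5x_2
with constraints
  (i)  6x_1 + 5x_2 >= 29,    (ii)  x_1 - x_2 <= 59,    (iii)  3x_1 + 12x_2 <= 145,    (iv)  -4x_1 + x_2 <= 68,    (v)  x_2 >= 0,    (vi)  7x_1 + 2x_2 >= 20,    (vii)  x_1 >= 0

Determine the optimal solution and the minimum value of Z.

Extreme points and Z = -7x_1 - 5x_2:
  (29/6, 0) → Z = -203/6
  (42/23, 83/23) → Z = -709/23
  (145/3, 0) → Z = -1015/3
  (0, 145/12) → Z = -725/12
  (0, 10) → Z = -50

The binding constraints are 3x_1 + 12x_2 = 145 and x_2 = 0.
Solving simultaneously gives x_1 = 145/3, x_2 = 0.

x_1 = 145/3, x_2 = 0, minimum Z = -1015/3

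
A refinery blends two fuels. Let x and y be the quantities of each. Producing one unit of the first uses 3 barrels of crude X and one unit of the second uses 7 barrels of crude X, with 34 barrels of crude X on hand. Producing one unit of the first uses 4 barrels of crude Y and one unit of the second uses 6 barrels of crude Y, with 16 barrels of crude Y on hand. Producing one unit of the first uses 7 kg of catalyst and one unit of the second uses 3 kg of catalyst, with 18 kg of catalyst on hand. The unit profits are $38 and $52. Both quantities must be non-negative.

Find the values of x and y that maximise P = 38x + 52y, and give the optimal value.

Corner points and P = 38x + 52y:
  (0, 0) → P = 0
  (0, 8/3) → P = 416/3
  (18/7, 0) → P = 684/7
  (2, 4/3) → P = 436/3

At the optimal vertex, 4x + 6y = 16 and 7x + 3y = 18.
Solving simultaneously gives x = 2, y = 4/3.

x = 2, y = 4/3, maximum P = 436/3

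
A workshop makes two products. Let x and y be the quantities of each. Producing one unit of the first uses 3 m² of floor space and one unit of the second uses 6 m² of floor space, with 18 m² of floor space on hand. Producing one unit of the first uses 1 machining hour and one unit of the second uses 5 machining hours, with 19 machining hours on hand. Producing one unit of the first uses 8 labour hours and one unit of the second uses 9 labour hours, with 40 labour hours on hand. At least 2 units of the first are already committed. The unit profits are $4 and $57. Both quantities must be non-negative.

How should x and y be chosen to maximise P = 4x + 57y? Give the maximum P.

Corner points and P = 4x + 57y:
  (5, 0) → P = 20
  (2, 0) → P = 8
  (26/7, 8/7) → P = 80
  (2, 2) → P = 122

At the optimal vertex, 3x + 6y = 18 and x = 2.
Solving simultaneously gives x = 2, y = 2.

x = 2, y = 2, maximum P = 122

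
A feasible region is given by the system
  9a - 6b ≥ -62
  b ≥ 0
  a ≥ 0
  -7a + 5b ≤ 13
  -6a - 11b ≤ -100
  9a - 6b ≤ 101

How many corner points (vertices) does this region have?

Pairwise boundary intersections that survive every other constraint:
  (357/107, 778/107)
  (583/3, 824/3)
  (1711/135, 98/45)

3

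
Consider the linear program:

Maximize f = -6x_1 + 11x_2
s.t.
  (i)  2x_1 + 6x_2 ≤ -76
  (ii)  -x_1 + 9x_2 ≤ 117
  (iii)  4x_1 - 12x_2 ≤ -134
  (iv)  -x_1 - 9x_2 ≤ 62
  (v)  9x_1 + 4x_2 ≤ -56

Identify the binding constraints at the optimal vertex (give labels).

(ii) and (iv)

Feasible corners and f = -6x_1 + 11x_2:
  (-231/4, 79/12) → f = 5027/12
  (-143/4, -3/4) → f = 825/4
  (-179/2, 55/18) → f = 10271/18
  (-325/8, -19/8) → f = 1741/8

The maximum is at (-179/2, 55/18). Substituting into each constraint, equality holds for (ii) and (iv); the remaining constraints have slack.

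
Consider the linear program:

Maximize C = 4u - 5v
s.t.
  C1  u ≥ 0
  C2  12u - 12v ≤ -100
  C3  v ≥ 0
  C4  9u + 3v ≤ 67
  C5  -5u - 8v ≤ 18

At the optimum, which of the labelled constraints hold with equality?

C1 and C2

Corner points and C = 4u - 5v:
  (0, 25/3) → C = -125/3
  (0, 67/3) → C = -335/3
  (7/2, 71/6) → C = -271/6

The maximum is at (0, 25/3). Substituting into each constraint, equality holds for C1 and C2; the remaining constraints have slack.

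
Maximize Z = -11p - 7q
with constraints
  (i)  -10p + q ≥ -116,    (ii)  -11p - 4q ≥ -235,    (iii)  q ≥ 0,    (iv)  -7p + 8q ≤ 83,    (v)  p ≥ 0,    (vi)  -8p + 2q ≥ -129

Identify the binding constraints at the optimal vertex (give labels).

Feasible corners and Z = -11p - 7q:
  (233/17, 358/17) → Z = -5069/17
  (58/5, 0) → Z = -638/5
  (387/29, 1279/58) → Z = -17467/58
  (0, 0) → Z = 0
  (0, 83/8) → Z = -581/8

The maximum is at (0, 0). Substituting into each constraint, equality holds for (iii) and (v); the remaining constraints have slack.

(iii) and (v)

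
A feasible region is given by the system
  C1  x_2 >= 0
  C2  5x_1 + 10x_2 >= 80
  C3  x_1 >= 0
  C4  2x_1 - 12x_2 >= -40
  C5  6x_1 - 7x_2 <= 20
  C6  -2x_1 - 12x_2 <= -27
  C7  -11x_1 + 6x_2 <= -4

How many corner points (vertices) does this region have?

3

The feasible vertices (each the meet of two boundaries and inside every other half-plane) are:
  (7, 9/2)
  (8, 4)
  (260/29, 140/29)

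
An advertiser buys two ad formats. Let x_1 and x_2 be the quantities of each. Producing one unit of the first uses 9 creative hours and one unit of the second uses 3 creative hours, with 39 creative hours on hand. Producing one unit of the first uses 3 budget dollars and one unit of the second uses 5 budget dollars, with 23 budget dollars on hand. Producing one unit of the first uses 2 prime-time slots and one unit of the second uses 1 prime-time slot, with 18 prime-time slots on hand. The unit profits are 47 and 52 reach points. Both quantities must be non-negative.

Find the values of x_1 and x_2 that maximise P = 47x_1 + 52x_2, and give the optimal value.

x_1 = 7/2, x_2 = 5/2, maximum P = 589/2

Corner points and P = 47x_1 + 52x_2:
  (0, 0) → P = 0
  (0, 23/5) → P = 1196/5
  (13/3, 0) → P = 611/3
  (7/2, 5/2) → P = 589/2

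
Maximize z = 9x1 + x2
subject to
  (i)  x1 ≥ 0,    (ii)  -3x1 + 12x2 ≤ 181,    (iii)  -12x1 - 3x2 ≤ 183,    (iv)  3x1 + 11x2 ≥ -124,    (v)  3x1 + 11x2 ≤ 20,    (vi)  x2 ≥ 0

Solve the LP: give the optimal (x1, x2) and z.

Corner points and z = 9x1 + x2:
  (0, 20/11) → z = 20/11
  (0, 0) → z = 0
  (20/3, 0) → z = 60

The binding constraints are 3x1 + 11x2 = 20 and x2 = 0.
Solving simultaneously gives x1 = 20/3, x2 = 0.

x1 = 20/3, x2 = 0, maximum z = 60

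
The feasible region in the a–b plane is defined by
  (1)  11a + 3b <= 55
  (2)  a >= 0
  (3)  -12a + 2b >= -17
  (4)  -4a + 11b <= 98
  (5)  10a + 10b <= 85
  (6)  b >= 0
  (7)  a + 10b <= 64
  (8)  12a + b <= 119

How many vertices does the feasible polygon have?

Intersecting each pair of boundary lines and keeping only the points that satisfy every inequality leaves:
  (0, 0)
  (0, 32/5)
  (17/7, 85/14)
  (17/12, 0)
  (7/3, 37/6)

5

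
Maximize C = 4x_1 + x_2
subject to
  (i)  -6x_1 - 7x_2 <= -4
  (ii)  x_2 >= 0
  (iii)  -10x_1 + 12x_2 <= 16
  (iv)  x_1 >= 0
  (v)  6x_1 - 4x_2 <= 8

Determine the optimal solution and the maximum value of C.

Feasible corners and C = 4x_1 + x_2:
  (2/3, 0) → C = 8/3
  (0, 4/7) → C = 4/7
  (4/3, 0) → C = 16/3
  (0, 4/3) → C = 4/3
  (5, 11/2) → C = 51/2

x_1 = 5, x_2 = 11/2, maximum C = 51/2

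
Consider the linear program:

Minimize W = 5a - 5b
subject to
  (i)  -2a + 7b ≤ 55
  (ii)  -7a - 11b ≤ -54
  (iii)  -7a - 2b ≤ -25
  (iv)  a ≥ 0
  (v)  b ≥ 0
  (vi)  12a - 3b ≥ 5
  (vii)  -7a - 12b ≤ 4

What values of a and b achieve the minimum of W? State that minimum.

a = 100/39, b = 335/39, minimum W = -1175/39

Corner points and W = 5a - 5b:
  (100/39, 335/39) → W = -1175/39
  (167/63, 29/9) → W = -20/7
  (54/7, 0) → W = 270/7
  (17/9, 53/9) → W = -20
The feasible region is unbounded (it extends along (7, 2), (1, 0)), but W strictly increases along every unbounded feasible direction, so there is no improving ray and the minimum is attained at a vertex.

The binding constraints are -2a + 7b = 55 and 12a - 3b = 5.
Solving simultaneously gives a = 100/39, b = 335/39.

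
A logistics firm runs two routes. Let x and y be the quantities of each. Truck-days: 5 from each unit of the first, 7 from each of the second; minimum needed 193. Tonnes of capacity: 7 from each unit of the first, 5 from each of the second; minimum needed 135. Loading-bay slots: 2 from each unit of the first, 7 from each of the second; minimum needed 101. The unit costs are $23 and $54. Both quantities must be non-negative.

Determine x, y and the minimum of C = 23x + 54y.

x = 92/3, y = 17/3, minimum C = 3034/3

Corner points and C = 23x + 54y:
  (0, 193/7) → C = 10422/7
  (101/2, 0) → C = 2323/2
  (92/3, 17/3) → C = 3034/3
The feasible region is unbounded (it extends along (0, 1), (1, 0)), but C strictly increases along every unbounded feasible direction, so there is no improving ray and the minimum is attained at a vertex.

The optimum lies where 5x + 7y = 193 and 2x + 7y = 101.
Solving simultaneously gives x = 92/3, y = 17/3.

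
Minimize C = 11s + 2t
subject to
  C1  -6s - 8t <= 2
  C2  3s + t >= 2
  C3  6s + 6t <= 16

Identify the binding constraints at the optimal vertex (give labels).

Feasible corners and C = 11s + 2t:
  (1, -1) → C = 9
  (35/3, -9) → C = 331/3
  (-1/3, 3) → C = 7/3

The minimum is at (-1/3, 3). Substituting into each constraint, equality holds for C2 and C3; the remaining constraints have slack.

C2 and C3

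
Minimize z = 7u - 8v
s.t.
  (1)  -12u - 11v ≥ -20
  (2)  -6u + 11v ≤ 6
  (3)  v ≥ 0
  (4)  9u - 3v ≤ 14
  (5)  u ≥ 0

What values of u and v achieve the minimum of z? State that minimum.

u = 0, v = 6/11, minimum z = -48/11

The binding constraints are -6u + 11v = 6 and u = 0.
Solving simultaneously gives u = 0, v = 6/11.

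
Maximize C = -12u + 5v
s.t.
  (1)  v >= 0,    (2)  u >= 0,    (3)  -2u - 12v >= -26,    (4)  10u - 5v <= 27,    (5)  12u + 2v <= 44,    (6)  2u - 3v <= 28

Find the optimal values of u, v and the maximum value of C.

u = 0, v = 13/6, maximum C = 65/6

Feasible corners and C = -12u + 5v:
  (0, 0) → C = 0
  (27/10, 0) → C = -162/5
  (0, 13/6) → C = 65/6
  (17/5, 8/5) → C = -164/5
  (137/40, 29/20) → C = -677/20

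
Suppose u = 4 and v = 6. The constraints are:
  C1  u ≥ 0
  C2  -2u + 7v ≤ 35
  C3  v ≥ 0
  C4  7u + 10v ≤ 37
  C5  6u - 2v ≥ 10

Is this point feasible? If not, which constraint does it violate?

Constraint C4: 7u + 10v = 88, which is not ≤ 37. All other constraints are satisfied.

not feasible — violates C4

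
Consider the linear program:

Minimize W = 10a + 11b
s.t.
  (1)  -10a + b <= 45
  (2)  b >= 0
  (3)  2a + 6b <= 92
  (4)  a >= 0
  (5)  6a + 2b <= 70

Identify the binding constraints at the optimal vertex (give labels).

Extreme points and W = 10a + 11b:
  (0, 0) → W = 0
  (35/3, 0) → W = 350/3
  (0, 46/3) → W = 506/3
  (59/8, 103/8) → W = 1723/8

The minimum is at (0, 0). Substituting into each constraint, equality holds for (2) and (4); the remaining constraints have slack.

(2) and (4)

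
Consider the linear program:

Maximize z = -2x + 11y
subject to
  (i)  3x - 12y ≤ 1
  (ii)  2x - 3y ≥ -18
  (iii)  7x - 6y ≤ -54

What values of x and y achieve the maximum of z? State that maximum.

Feasible corners and z = -2x + 11y:
  (-73/5, -56/15) → z = -178/15
  (-109/11, -169/66) → z = -551/66
  (-6, 2) → z = 34

At the optimal vertex, 2x - 3y = -18 and 7x - 6y = -54.
Solving simultaneously gives x = -6, y = 2.

x = -6, y = 2, maximum z = 34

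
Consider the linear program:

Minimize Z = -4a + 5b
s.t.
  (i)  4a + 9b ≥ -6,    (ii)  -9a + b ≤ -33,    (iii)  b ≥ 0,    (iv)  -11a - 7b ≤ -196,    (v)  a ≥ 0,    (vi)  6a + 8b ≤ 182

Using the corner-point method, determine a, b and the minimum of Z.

a = 91/3, b = 0, minimum Z = -364/3

Vertices and Z = -4a + 5b:
  (196/11, 0) → Z = -784/11
  (91/3, 0) → Z = -364/3
  (147/23, 413/23) → Z = 1477/23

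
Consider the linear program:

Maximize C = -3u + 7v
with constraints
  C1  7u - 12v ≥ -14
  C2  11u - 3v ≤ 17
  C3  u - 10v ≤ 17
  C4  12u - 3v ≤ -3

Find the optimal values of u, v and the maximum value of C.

Feasible corners and C = -3u + 7v:
  (-172/29, -133/58) → C = 101/58
  (2/41, 49/41) → C = 337/41
  (-9/13, -23/13) → C = -134/13

The binding constraints are 7u - 12v = -14 and 12u - 3v = -3.
Solving simultaneously gives u = 2/41, v = 49/41.

u = 2/41, v = 49/41, maximum C = 337/41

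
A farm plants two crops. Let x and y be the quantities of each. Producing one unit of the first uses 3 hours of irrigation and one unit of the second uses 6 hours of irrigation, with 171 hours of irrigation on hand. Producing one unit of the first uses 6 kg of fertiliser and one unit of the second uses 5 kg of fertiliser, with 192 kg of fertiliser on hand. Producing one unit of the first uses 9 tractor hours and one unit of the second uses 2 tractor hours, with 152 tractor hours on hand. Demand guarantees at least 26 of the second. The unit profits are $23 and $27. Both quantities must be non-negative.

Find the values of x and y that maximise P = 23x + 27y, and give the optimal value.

Extreme points and P = 23x + 27y:
  (0, 57/2) → P = 1539/2
  (0, 26) → P = 702
  (5, 26) → P = 817

x = 5, y = 26, maximum P = 817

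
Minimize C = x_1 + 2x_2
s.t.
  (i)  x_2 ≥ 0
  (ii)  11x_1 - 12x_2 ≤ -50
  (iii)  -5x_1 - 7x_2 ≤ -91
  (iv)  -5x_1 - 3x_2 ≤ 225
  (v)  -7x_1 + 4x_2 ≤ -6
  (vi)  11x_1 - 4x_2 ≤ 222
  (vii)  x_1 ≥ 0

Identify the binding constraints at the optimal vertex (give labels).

Corner points and C = x_1 + 2x_2:
  (34/5, 52/5) → C = 138/5
  (358/11, 34) → C = 1106/11
  (54, 93) → C = 240

The minimum is at (34/5, 52/5). Substituting into each constraint, equality holds for (ii) and (v); the remaining constraints have slack.

(ii) and (v)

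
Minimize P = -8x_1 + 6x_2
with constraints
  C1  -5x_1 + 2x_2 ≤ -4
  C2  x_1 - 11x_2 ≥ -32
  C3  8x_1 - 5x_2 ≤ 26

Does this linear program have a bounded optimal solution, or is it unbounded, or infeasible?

Extreme points and P = -8x_1 + 6x_2:
  (108/53, 164/53) → P = 120/53
  (-32/9, -98/9) → P = -332/9
  (446/83, 282/83) → P = -1876/83
The feasible region has finitely many vertices and no improving ray; the minimum is -332/9 at (-32/9, -98/9).

bounded optimum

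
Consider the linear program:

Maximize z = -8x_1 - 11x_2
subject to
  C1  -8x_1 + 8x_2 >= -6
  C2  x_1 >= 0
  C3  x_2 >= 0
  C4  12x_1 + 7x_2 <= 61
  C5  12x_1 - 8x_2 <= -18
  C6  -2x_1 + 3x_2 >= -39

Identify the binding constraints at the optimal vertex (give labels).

Vertices and z = -8x_1 - 11x_2:
  (0, 61/7) → z = -671/7
  (0, 9/4) → z = -99/4
  (181/90, 79/15) → z = -3331/45

The maximum is at (0, 9/4). Substituting into each constraint, equality holds for C2 and C5; the remaining constraints have slack.

C2 and C5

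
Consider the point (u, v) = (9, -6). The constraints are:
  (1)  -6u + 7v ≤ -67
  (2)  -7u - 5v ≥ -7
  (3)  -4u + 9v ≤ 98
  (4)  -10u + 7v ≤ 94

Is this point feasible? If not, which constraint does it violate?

not feasible — violates (2)

Constraint (2): -7u - 5v = -33, which is not ≥ -7. All other constraints are satisfied.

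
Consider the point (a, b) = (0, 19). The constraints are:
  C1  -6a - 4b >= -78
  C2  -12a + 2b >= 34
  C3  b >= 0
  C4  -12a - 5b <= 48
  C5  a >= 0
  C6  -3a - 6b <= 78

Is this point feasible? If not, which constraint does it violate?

feasible

C1: -76 ≥ -78 ✓
C2: 38 ≥ 34 ✓
C3: 19 ≥ 0 ✓
C4: -95 ≤ 48 ✓
C5: 0 ≥ 0 ✓
C6: -114 ≤ 78 ✓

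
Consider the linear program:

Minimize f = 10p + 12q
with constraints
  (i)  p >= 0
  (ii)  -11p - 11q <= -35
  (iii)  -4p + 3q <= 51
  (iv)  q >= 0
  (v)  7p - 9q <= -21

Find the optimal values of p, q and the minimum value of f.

Corner points and f = 10p + 12q:
  (0, 35/11) → f = 420/11
  (0, 17) → f = 204
  (21/44, 119/44) → f = 819/22
The feasible region is unbounded (it extends along (9, 7), (3, 4)), but f strictly increases along every unbounded feasible direction, so there is no improving ray and the minimum is attained at a vertex.

The optimum lies where -11p - 11q = -35 and 7p - 9q = -21.
Solving simultaneously gives p = 21/44, q = 119/44.

p = 21/44, q = 119/44, minimum f = 819/22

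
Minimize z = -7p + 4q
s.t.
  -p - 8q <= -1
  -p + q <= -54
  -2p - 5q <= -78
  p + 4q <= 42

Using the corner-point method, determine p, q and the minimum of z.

p = 83, q = -41/4, minimum z = -622

Vertices and z = -7p + 4q:
  (619/11, -76/11) → z = -4637/11
  (83, -41/4) → z = -622
  (348/7, -30/7) → z = -2556/7
  (258/5, -12/5) → z = -1854/5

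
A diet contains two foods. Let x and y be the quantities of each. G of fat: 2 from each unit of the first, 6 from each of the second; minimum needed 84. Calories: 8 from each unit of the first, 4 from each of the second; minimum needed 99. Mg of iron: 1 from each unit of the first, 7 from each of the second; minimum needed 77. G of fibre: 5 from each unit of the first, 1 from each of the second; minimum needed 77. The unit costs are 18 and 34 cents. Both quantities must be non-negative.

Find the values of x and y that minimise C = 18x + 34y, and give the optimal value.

x = 27/2, y = 19/2, minimum C = 566

The feasible region is unbounded (it extends along (0, 1), (1, 0)), but C strictly increases along every unbounded feasible direction, so there is no improving ray and the minimum is attained at a vertex.

At the optimal vertex, 2x + 6y = 84 and 5x + y = 77.
Solving simultaneously gives x = 27/2, y = 19/2.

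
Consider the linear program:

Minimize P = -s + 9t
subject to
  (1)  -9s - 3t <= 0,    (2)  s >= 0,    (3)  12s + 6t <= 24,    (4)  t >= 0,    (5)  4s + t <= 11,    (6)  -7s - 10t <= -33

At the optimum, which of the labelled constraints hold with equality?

(3) and (6)

Feasible corners and P = -s + 9t:
  (0, 4) → P = 36
  (0, 33/10) → P = 297/10
  (7/13, 38/13) → P = 335/13

The minimum is at (7/13, 38/13). Substituting into each constraint, equality holds for (3) and (6); the remaining constraints have slack.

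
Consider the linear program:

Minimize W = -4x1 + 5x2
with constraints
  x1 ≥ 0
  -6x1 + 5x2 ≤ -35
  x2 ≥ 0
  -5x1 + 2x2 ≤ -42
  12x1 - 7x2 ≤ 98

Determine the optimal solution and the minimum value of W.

Extreme points and W = -4x1 + 5x2:
  (140/13, 77/13) → W = -175/13
  (245/18, 28/3) → W = -70/9
  (98/11, 14/11) → W = -322/11

The optimum lies where -5x1 + 2x2 = -42 and 12x1 - 7x2 = 98.
Solving simultaneously gives x1 = 98/11, x2 = 14/11.

x1 = 98/11, x2 = 14/11, minimum W = -322/11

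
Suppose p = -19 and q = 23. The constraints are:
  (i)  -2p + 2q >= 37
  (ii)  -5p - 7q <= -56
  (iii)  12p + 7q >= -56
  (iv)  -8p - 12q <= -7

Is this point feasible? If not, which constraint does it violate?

Constraint (iii): 12p + 7q = -67, which is not ≥ -56. All other constraints are satisfied.

not feasible — violates (iii)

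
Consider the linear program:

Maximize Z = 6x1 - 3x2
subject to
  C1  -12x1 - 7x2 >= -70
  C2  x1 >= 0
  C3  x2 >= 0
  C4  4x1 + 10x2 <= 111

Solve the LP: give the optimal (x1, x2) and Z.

x1 = 35/6, x2 = 0, maximum Z = 35

Corner points and Z = 6x1 - 3x2:
  (0, 10) → Z = -30
  (35/6, 0) → Z = 35
  (0, 0) → Z = 0

The binding constraints are -12x1 - 7x2 = -70 and x2 = 0.
Solving simultaneously gives x1 = 35/6, x2 = 0.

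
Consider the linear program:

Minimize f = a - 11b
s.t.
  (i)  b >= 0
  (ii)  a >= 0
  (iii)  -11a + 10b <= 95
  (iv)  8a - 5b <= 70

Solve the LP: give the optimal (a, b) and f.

a = 47, b = 306/5, minimum f = -3131/5

Feasible corners and f = a - 11b:
  (0, 0) → f = 0
  (35/4, 0) → f = 35/4
  (0, 19/2) → f = -209/2
  (47, 306/5) → f = -3131/5

The binding constraints are -11a + 10b = 95 and 8a - 5b = 70.
Solving simultaneously gives a = 47, b = 306/5.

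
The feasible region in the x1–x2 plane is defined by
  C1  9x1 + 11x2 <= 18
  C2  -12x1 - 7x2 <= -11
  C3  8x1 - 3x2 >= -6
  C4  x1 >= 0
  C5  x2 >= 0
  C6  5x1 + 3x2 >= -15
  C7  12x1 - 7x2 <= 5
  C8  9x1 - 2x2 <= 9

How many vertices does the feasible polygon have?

Intersecting each pair of boundary lines and keeping only the points that satisfy every inequality leaves:
  (0, 18/11)
  (181/195, 57/65)
  (0, 11/7)
  (2/3, 3/7)

4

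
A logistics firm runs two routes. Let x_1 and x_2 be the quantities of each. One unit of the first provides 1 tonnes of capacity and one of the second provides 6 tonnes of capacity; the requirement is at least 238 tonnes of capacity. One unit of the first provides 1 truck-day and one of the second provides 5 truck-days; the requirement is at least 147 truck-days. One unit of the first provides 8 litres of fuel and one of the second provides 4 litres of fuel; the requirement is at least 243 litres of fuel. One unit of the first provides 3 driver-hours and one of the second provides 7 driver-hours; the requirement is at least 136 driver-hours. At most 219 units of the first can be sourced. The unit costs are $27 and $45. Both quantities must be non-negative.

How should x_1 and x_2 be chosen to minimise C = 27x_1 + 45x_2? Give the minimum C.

x_1 = 23/2, x_2 = 151/4, minimum C = 8037/4

The feasible region is unbounded (it extends along (0, 1)), but C strictly increases along every unbounded feasible direction, so there is no improving ray and the minimum is attained at a vertex.

The optimum lies where x_1 + 6x_2 = 238 and 8x_1 + 4x_2 = 243.
Solving simultaneously gives x_1 = 23/2, x_2 = 151/4.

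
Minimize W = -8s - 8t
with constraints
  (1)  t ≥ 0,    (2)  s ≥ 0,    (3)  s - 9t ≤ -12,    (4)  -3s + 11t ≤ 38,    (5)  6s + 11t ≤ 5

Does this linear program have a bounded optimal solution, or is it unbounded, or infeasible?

infeasible

The boundaries t = 0 and s = 0 meet at (0, 0), but that point violates s - 9t ≤ -12. Every candidate vertex is excluded by some other constraint, so the feasible region is empty.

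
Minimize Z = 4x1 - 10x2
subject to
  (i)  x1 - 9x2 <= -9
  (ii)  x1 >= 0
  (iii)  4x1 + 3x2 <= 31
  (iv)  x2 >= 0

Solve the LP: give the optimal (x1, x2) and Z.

Corner points and Z = 4x1 - 10x2:
  (0, 1) → Z = -10
  (84/13, 67/39) → Z = 26/3
  (0, 31/3) → Z = -310/3

At the optimal vertex, x1 = 0 and 4x1 + 3x2 = 31.
Solving simultaneously gives x1 = 0, x2 = 31/3.

x1 = 0, x2 = 31/3, minimum Z = -310/3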